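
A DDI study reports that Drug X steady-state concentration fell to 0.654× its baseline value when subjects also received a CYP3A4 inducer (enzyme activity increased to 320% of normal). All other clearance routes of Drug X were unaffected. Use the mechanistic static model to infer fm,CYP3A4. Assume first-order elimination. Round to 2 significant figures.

Write x for the fraction cleared via CYP3A4. The observed steady-state concentration change means clearance rose to 1/0.654 = 1.529 of baseline.
Only the CYP3A4 route changed, so 1.529 = x·3.2 + (1 − x), giving x = 0.24.

0.24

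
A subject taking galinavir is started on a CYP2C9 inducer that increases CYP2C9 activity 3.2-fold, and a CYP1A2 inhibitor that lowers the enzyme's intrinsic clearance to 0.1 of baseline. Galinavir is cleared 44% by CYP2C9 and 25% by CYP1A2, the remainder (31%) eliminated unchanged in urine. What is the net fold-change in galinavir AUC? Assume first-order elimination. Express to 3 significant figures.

CYP2C9: 0.44 × 3.2 = 1.408
CYP1A2: 0.25 × 0.1 = 0.025
Other: 0.31 (unchanged)
New clearance relative to baseline: 1.408 + 0.025 + 0.31 = 1.743.
Because AUC varies inversely with clearance, the combined effect is 1 / 1.743 = 0.574.

0.574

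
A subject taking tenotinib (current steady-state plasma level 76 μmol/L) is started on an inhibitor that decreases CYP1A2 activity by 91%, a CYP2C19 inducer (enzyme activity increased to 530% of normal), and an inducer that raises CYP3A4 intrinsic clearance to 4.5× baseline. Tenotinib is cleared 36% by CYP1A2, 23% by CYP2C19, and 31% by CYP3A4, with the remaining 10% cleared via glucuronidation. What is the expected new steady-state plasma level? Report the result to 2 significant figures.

The CYP1A2 pathway (36% of clearance) is reduced to 0.09× activity: 0.36 × 0.09 = 0.0324.
The CYP2C19 pathway (23% of clearance) is boosted to 5.3× activity: 0.23 × 5.3 = 1.219.
The CYP3A4 pathway (31% of clearance) rises to 4.5× activity: 0.31 × 4.5 = 1.395.
The remaining 10% of clearance is unaffected.
New clearance relative to baseline: 0.0324 + 1.219 + 1.395 + 0.1 = 2.7464.
New steady-state plasma level = 76 / 2.7464 = 28 μmol/L (concentration scales inversely with clearance).

28 μmol/L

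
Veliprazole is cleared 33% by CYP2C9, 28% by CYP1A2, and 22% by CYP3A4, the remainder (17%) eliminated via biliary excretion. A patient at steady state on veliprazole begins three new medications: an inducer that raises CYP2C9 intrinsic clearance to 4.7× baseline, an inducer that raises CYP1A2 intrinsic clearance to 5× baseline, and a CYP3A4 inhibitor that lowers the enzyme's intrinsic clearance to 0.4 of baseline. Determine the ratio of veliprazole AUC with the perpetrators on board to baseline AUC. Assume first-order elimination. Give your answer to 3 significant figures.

0.312

The CYP2C9 pathway (33% of clearance) increases to 4.7× activity: 0.33 × 4.7 = 1.551.
The CYP1A2 pathway (28% of clearance) increases to 5× activity: 0.28 × 5 = 1.4.
The CYP3A4 pathway (22% of clearance) is reduced to 0.4× activity: 0.22 × 0.4 = 0.088.
Non-CYP routes (17%) are unchanged.
CL_new/CL_old = 1.551 + 1.4 + 0.088 + 0.17 = 3.209.
Net AUC ratio = 1 / 3.209 = 0.312.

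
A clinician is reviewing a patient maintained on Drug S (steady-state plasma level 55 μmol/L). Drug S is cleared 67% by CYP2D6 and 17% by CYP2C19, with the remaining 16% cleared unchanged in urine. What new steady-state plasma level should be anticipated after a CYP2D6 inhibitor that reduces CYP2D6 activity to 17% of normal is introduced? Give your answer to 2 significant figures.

1.2 × 10² μmol/L

CYP2D6: 0.67 × 0.17 = 0.1139
CYP2C19: 0.17 (unchanged)
Other: 0.16 (unchanged)
New clearance relative to baseline: 0.1139 + 0.17 + 0.16 = 0.4439.
Steady-state plasma level ∝ 1/CL, so new value = 55 / 0.4439 = 1.2 × 10² μmol/L.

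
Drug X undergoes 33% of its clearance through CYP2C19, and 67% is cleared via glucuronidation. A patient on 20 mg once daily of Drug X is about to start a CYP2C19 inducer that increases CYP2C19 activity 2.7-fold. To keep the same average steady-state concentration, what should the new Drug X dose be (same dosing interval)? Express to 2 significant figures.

The CYP2C19 pathway (33% of clearance) is boosted to 2.7× activity: 0.33 × 2.7 = 0.891.
The remaining 67% of clearance is unaffected.
CL_new/CL_old = 0.891 + 0.67 = 1.561.
Exposure is unchanged when dose changes in proportion to clearance. New dose = 20 mg × 1.561 = 31 mg.

31 mg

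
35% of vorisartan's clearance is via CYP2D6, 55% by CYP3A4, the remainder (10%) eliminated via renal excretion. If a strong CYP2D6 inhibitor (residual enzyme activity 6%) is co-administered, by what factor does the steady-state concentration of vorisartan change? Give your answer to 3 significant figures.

1.49

CYP2D6: 0.35 × 0.06 = 0.021
CYP3A4: 0.55 (unchanged)
Other: 0.1 (unchanged)
Relative clearance = 0.021 + 0.55 + 0.1 = 0.671.
Steady-state concentration is inversely proportional to clearance, so the fold-change is 1 / 0.671 = 1.49.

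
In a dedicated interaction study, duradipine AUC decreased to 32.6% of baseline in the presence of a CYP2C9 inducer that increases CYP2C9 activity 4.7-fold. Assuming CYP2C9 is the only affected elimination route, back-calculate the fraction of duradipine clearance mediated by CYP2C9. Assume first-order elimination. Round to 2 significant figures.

CL'/CL = 1 / 0.326 = 3.067
4.7·fm + (1 − fm) = 3.067
fm = (3.067 − 1) / (4.7 − 1) = 0.56

0.56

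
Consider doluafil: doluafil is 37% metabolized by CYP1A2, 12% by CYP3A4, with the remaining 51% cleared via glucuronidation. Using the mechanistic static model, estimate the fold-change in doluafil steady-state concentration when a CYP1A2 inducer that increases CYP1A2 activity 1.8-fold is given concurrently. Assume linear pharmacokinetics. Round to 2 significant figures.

The CYP1A2 pathway (37% of clearance) rises to 1.8× activity: 0.37 × 1.8 = 0.666.
CYP3A4 (12%) and the residual 51% are unaffected.
Relative clearance = 0.666 + 0.12 + 0.51 = 1.296.
Steady-state concentration ratio = CL_old/CL_new = 1 / 1.296 = 0.77.

0.77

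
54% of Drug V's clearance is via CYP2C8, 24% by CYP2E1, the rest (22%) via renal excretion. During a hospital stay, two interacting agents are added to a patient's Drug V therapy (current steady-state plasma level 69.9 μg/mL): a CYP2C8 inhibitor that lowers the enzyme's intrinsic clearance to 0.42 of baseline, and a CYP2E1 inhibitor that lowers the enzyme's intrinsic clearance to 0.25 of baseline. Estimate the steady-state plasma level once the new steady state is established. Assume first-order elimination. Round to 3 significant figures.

The CYP2C8 pathway (54% of clearance) drops to 0.42× activity: 0.54 × 0.42 = 0.2268.
The CYP2E1 pathway (24% of clearance) drops to 0.25× activity: 0.24 × 0.25 = 0.06.
Non-CYP routes (22%) are unchanged.
New clearance relative to baseline: 0.2268 + 0.06 + 0.22 = 0.5068.
New steady-state plasma level = 69.9 / 0.5068 = 138 μg/mL (concentration scales inversely with clearance).

138 μg/mL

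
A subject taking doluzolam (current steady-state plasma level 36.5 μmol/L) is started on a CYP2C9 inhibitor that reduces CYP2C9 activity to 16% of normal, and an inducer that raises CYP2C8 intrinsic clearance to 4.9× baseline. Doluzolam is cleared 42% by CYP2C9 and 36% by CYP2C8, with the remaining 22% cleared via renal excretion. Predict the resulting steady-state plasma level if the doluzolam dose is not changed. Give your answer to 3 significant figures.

The CYP2C9 pathway (42% of clearance) is reduced to 0.16× activity: 0.42 × 0.16 = 0.0672.
The CYP2C8 pathway (36% of clearance) increases to 4.9× activity: 0.36 × 4.9 = 1.764.
The remaining 22% of clearance is unaffected.
CL_new/CL_old = 0.0672 + 1.764 + 0.22 = 2.0512.
Steady-state plasma level ∝ 1/CL: new value = 36.5 / 2.0512 = 17.8 μmol/L.

17.8 μmol/L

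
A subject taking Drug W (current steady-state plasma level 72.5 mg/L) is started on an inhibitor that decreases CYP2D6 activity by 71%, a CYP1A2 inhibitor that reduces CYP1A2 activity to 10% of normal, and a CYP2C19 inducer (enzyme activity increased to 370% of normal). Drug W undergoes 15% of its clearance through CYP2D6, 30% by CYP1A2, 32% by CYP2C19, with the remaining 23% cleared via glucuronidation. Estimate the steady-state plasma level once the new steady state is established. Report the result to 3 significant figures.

The CYP2D6 pathway (15% of clearance) is reduced to 0.29× activity: 0.15 × 0.29 = 0.0435.
The CYP1A2 pathway (30% of clearance) is reduced to 0.1× activity: 0.3 × 0.1 = 0.03.
The CYP2C19 pathway (32% of clearance) rises to 3.7× activity: 0.32 × 3.7 = 1.184.
Non-CYP routes (23%) are unchanged.
New clearance relative to baseline: 0.0435 + 0.03 + 1.184 + 0.23 = 1.4875.
Dividing the baseline by the relative clearance: 72.5 / 1.4875 = 48.7 mg/L.

48.7 mg/L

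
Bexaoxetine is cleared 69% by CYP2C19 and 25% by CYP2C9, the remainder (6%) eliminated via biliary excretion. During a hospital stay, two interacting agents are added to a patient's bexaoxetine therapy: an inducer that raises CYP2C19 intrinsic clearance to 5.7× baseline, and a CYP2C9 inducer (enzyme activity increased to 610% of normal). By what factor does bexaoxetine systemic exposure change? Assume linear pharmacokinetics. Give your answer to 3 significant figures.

0.181

The CYP2C19 pathway (69% of clearance) rises to 5.7× activity: 0.69 × 5.7 = 3.933.
The CYP2C9 pathway (25% of clearance) rises to 6.1× activity: 0.25 × 6.1 = 1.525.
Non-CYP routes (6%) are unchanged.
CL_new/CL_old = 3.933 + 1.525 + 0.06 = 5.518.
Net systemic exposure ratio = 1 / 5.518 = 0.181.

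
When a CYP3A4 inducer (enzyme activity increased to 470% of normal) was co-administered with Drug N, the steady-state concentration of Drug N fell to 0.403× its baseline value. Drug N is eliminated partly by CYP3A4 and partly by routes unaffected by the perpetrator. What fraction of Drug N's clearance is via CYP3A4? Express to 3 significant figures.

0.400

Let x = fm,CYP3A4. Because steady-state concentration ∝ 1/CL, relative clearance rose to 1/0.403 = 2.481.
Setting x·4.7 + (1 − x) = 2.481 and solving: x = (2.481 − 1)/(4.7 − 1) = 0.400.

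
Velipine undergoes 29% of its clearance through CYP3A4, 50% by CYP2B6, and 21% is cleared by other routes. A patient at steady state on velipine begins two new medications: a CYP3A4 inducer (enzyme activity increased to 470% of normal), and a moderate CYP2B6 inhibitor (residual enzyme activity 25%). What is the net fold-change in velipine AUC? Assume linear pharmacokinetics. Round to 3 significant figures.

0.589

The CYP3A4 pathway (29% of clearance) is boosted to 4.7× activity: 0.29 × 4.7 = 1.363.
The CYP2B6 pathway (50% of clearance) falls to 0.25× activity: 0.5 × 0.25 = 0.125.
The remaining 21% of clearance is unaffected.
Relative clearance = 1.363 + 0.125 + 0.21 = 1.698.
Net AUC ratio = 1 / 1.698 = 0.589.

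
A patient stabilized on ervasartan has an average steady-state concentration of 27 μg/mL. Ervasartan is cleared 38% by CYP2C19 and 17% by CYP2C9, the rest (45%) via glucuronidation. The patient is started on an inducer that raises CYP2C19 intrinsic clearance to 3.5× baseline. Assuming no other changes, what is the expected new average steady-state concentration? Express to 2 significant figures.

The CYP2C19 pathway (38% of clearance) rises to 3.5× activity: 0.38 × 3.5 = 1.33.
CYP2C9 (17%) and the residual 45% are unaffected.
CL_new/CL_old = 1.33 + 0.17 + 0.45 = 1.95.
Average steady-state concentration ∝ 1/CL, so new value = 27 / 1.95 = 14 μg/mL.

14 μg/mL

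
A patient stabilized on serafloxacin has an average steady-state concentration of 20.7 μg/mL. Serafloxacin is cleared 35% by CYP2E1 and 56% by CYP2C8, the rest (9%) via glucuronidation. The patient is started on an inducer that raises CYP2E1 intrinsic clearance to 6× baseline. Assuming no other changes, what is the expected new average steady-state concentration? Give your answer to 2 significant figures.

CYP2E1: 0.35 × 6 = 2.1
CYP2C8: 0.56 (unchanged)
Other: 0.09 (unchanged)
New clearance relative to baseline: 2.1 + 0.56 + 0.09 = 2.75.
New average steady-state concentration = baseline ÷ relative clearance = 20.7 / 2.75 = 7.5 μg/mL.

7.5 μg/mL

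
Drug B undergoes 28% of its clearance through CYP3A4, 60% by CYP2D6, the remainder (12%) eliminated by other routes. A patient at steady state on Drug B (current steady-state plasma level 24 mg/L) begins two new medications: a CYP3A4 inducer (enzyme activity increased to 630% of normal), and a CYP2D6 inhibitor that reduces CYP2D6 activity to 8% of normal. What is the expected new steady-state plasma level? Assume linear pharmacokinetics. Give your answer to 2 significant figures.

12 mg/L

The CYP3A4 pathway (28% of clearance) increases to 6.3× activity: 0.28 × 6.3 = 1.764.
The CYP2D6 pathway (60% of clearance) is reduced to 0.08× activity: 0.6 × 0.08 = 0.048.
Non-CYP routes (12%) are unchanged.
CL_new/CL_old = 1.764 + 0.048 + 0.12 = 1.932.
Dividing the baseline by the relative clearance: 24 / 1.932 = 12 mg/L.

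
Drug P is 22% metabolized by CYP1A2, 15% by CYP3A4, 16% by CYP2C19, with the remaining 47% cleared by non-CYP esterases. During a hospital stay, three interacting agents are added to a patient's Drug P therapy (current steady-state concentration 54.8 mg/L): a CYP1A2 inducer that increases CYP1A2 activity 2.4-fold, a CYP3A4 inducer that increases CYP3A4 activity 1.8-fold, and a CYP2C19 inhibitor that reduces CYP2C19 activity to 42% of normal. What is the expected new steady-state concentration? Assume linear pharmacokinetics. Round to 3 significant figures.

41.0 mg/L

The CYP1A2 pathway (22% of clearance) increases to 2.4× activity: 0.22 × 2.4 = 0.528.
The CYP3A4 pathway (15% of clearance) is boosted to 1.8× activity: 0.15 × 1.8 = 0.27.
The CYP2C19 pathway (16% of clearance) is reduced to 0.42× activity: 0.16 × 0.42 = 0.0672.
The remaining 47% of clearance is unaffected.
Relative clearance = 0.528 + 0.27 + 0.0672 + 0.47 = 1.3352.
Steady-state concentration ∝ 1/CL: new value = 54.8 / 1.3352 = 41.0 mg/L.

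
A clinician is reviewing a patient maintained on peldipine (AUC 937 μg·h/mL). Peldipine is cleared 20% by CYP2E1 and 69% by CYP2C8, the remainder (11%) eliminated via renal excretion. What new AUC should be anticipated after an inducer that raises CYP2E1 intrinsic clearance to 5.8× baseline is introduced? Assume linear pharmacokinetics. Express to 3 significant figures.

478 μg·h/mL

CYP2E1: 0.2 × 5.8 = 1.16
CYP2C8: 0.69 (unchanged)
Other: 0.11 (unchanged)
CL_new/CL_old = 1.16 + 0.69 + 0.11 = 1.96.
With dosing unchanged, AUC scales as 1/CL: 937 / 1.96 = 478 μg·h/mL.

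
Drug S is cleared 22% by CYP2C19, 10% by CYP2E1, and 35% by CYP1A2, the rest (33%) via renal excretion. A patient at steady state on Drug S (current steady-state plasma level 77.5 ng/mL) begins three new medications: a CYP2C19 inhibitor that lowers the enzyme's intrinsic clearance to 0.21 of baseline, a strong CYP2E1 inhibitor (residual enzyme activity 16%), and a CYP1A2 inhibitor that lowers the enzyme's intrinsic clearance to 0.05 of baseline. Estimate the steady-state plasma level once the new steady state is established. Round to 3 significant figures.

189 ng/mL

The CYP2C19 pathway (22% of clearance) drops to 0.21× activity: 0.22 × 0.21 = 0.0462.
The CYP2E1 pathway (10% of clearance) drops to 0.16× activity: 0.1 × 0.16 = 0.016.
The CYP1A2 pathway (35% of clearance) is reduced to 0.05× activity: 0.35 × 0.05 = 0.0175.
The remaining 33% of clearance is unaffected.
CL_new/CL_old = 0.0462 + 0.016 + 0.0175 + 0.33 = 0.4097.
Dividing the baseline by the relative clearance: 77.5 / 0.4097 = 189 ng/mL.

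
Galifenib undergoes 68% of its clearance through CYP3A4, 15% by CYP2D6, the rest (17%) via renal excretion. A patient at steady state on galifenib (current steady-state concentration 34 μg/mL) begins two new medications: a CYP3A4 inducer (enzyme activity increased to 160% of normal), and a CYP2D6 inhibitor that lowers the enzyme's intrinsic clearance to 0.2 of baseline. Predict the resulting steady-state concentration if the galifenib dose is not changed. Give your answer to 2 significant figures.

The CYP3A4 pathway (68% of clearance) increases to 1.6× activity: 0.68 × 1.6 = 1.088.
The CYP2D6 pathway (15% of clearance) drops to 0.2× activity: 0.15 × 0.2 = 0.03.
Non-CYP routes (17%) are unchanged.
New clearance relative to baseline: 1.088 + 0.03 + 0.17 = 1.288.
Steady-state concentration ∝ 1/CL: new value = 34 / 1.288 = 26 μg/mL.

26 μg/mL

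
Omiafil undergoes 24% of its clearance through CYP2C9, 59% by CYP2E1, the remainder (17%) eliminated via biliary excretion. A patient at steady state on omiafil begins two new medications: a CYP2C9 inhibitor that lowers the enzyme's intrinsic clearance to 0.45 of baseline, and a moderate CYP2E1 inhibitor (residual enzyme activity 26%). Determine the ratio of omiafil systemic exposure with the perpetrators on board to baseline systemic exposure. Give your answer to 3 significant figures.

2.32

The CYP2C9 pathway (24% of clearance) is reduced to 0.45× activity: 0.24 × 0.45 = 0.108.
The CYP2E1 pathway (59% of clearance) falls to 0.26× activity: 0.59 × 0.26 = 0.1534.
Non-CYP routes (17%) are unchanged.
CL_new/CL_old = 0.108 + 0.1534 + 0.17 = 0.4314.
Net systemic exposure ratio = 1 / 0.4314 = 2.32.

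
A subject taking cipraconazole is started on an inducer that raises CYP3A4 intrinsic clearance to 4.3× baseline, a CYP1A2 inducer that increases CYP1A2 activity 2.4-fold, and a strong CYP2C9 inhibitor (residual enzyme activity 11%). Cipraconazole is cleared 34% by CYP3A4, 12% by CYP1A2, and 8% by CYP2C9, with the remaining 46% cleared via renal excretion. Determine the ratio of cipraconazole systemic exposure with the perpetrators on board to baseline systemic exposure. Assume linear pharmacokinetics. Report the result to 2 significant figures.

0.45

The CYP3A4 pathway (34% of clearance) is boosted to 4.3× activity: 0.34 × 4.3 = 1.462.
The CYP1A2 pathway (12% of clearance) increases to 2.4× activity: 0.12 × 2.4 = 0.288.
The CYP2C9 pathway (8% of clearance) drops to 0.11× activity: 0.08 × 0.11 = 0.0088.
Non-CYP routes (46%) are unchanged.
New clearance relative to baseline: 1.462 + 0.288 + 0.0088 + 0.46 = 2.2188.
Because systemic exposure varies inversely with clearance, the combined effect is 1 / 2.2188 = 0.45.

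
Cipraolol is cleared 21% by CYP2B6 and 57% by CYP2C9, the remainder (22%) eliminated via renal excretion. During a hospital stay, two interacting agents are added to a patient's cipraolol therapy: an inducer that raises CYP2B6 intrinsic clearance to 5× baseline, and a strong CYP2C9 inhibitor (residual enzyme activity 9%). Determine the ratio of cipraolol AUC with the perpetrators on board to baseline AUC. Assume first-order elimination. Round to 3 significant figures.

The CYP2B6 pathway (21% of clearance) rises to 5× activity: 0.21 × 5 = 1.05.
The CYP2C9 pathway (57% of clearance) falls to 0.09× activity: 0.57 × 0.09 = 0.0513.
The remaining 22% of clearance is unaffected.
New clearance relative to baseline: 1.05 + 0.0513 + 0.22 = 1.3213.
Net AUC ratio = 1 / 1.3213 = 0.757.

0.757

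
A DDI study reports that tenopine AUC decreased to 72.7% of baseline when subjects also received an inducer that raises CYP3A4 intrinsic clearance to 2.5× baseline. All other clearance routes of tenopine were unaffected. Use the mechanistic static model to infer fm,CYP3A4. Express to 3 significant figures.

CL'/CL = 1 / 0.727 = 1.376
2.5·fm + (1 − fm) = 1.376
fm = (1.376 − 1) / (2.5 − 1) = 0.250

0.250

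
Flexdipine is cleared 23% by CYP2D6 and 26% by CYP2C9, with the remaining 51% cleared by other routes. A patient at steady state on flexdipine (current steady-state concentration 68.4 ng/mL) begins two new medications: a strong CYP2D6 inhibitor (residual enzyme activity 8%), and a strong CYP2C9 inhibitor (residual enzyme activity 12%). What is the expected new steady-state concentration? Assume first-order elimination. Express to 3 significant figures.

The CYP2D6 pathway (23% of clearance) is reduced to 0.08× activity: 0.23 × 0.08 = 0.0184.
The CYP2C9 pathway (26% of clearance) falls to 0.12× activity: 0.26 × 0.12 = 0.0312.
Non-CYP routes (51%) are unchanged.
New clearance relative to baseline: 0.0184 + 0.0312 + 0.51 = 0.5596.
Steady-state concentration ∝ 1/CL: new value = 68.4 / 0.5596 = 122 ng/mL.

122 ng/mL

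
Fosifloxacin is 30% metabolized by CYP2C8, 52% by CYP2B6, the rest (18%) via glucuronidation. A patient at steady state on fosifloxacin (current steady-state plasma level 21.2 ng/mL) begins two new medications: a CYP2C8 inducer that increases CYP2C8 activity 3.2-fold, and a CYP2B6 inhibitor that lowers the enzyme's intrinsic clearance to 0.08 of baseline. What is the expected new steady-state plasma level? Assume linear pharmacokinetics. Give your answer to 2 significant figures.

The CYP2C8 pathway (30% of clearance) rises to 3.2× activity: 0.3 × 3.2 = 0.96.
The CYP2B6 pathway (52% of clearance) drops to 0.08× activity: 0.52 × 0.08 = 0.0416.
Non-CYP routes (18%) are unchanged.
CL_new/CL_old = 0.96 + 0.0416 + 0.18 = 1.1816.
Dividing the baseline by the relative clearance: 21.2 / 1.1816 = 18 ng/mL.

18 ng/mL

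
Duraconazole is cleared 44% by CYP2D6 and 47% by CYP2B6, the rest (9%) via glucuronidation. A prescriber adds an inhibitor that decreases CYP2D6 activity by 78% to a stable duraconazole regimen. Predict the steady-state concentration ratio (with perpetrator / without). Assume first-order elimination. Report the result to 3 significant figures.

CYP2D6: 0.44 × 0.22 = 0.0968
CYP2B6: 0.47 (unchanged)
Other: 0.09 (unchanged)
CL_new/CL_old = 0.0968 + 0.47 + 0.09 = 0.6568.
Steady-state concentration is inversely proportional to clearance, so the fold-change is 1 / 0.6568 = 1.52.

1.52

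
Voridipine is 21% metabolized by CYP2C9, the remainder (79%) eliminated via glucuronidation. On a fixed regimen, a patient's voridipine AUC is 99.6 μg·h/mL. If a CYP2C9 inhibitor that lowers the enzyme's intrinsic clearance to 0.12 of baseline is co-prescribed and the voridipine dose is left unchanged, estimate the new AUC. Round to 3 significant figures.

CYP2C9: 0.21 × 0.12 = 0.0252
Other: 0.79 (unchanged)
CL_new/CL_old = 0.0252 + 0.79 = 0.8152.
With dosing unchanged, AUC scales as 1/CL: 99.6 / 0.8152 = 122 μg·h/mL.

122 μg·h/mL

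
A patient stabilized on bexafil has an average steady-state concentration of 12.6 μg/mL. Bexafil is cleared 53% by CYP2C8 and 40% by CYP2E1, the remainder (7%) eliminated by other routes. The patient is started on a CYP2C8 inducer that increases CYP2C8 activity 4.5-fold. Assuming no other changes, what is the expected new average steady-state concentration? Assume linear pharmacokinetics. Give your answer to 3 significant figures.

CYP2C8: 0.53 × 4.5 = 2.385
CYP2E1: 0.4 (unchanged)
Other: 0.07 (unchanged)
New clearance relative to baseline: 2.385 + 0.4 + 0.07 = 2.855.
Average steady-state concentration ∝ 1/CL, so new value = 12.6 / 2.855 = 4.41 μg/mL.

4.41 μg/mL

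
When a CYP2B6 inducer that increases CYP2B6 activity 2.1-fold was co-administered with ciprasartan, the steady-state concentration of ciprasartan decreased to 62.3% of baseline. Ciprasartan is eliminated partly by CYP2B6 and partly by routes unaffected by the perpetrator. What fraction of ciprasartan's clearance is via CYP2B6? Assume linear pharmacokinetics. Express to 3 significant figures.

0.550

CL'/CL = 1 / 0.623 = 1.605
2.1·fm + (1 − fm) = 1.605
fm = (1.605 − 1) / (2.1 − 1) = 0.550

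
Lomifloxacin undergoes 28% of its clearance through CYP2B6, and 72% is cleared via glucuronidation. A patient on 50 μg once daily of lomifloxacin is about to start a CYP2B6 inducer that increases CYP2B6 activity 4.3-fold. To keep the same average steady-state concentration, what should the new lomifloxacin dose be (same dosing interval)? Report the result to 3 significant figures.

96.2 μg

CYP2B6: 0.28 × 4.3 = 1.204
Other: 0.72 (unchanged)
Relative clearance = 1.204 + 0.72 = 1.924.
Exposure is unchanged when dose changes in proportion to clearance. New dose = 50 μg × 1.924 = 96.2 μg.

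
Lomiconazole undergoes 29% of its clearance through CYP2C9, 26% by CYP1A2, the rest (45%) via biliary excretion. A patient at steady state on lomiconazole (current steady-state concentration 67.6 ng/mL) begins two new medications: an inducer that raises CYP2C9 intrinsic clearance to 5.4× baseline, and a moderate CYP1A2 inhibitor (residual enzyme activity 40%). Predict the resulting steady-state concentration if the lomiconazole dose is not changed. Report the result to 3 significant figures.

The CYP2C9 pathway (29% of clearance) increases to 5.4× activity: 0.29 × 5.4 = 1.566.
The CYP1A2 pathway (26% of clearance) falls to 0.4× activity: 0.26 × 0.4 = 0.104.
The remaining 45% of clearance is unaffected.
CL_new/CL_old = 1.566 + 0.104 + 0.45 = 2.12.
Dividing the baseline by the relative clearance: 67.6 / 2.12 = 31.9 ng/mL.

31.9 ng/mL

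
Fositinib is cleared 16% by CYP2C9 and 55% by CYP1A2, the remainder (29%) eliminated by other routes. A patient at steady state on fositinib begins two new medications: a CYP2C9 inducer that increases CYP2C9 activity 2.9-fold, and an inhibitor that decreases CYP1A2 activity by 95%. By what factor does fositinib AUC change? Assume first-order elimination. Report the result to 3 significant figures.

1.28

CYP2C9: 0.16 × 2.9 = 0.464
CYP1A2: 0.55 × 0.05 = 0.0275
Other: 0.29 (unchanged)
Relative clearance = 0.464 + 0.0275 + 0.29 = 0.7815.
Because AUC varies inversely with clearance, the combined effect is 1 / 0.7815 = 1.28.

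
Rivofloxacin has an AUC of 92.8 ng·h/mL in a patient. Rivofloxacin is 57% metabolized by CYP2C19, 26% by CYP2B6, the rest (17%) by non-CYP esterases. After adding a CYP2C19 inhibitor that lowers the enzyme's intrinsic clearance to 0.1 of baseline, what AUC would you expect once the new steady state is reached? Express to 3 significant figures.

The CYP2C19 pathway (57% of clearance) falls to 0.1× activity: 0.57 × 0.1 = 0.057.
CYP2B6 (26%) and the residual 17% are unaffected.
Relative clearance = 0.057 + 0.26 + 0.17 = 0.487.
With dosing unchanged, AUC scales as 1/CL: 92.8 / 0.487 = 191 ng·h/mL.

191 ng·h/mL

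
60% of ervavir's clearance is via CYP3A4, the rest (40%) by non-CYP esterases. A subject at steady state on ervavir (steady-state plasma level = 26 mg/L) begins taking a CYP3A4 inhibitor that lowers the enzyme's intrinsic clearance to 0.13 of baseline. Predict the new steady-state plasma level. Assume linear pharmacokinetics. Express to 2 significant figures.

The CYP3A4 pathway (60% of clearance) falls to 0.13× activity: 0.6 × 0.13 = 0.078.
The remaining 40% of clearance is unaffected.
CL_new/CL_old = 0.078 + 0.4 = 0.478.
Steady-state plasma level ∝ 1/CL, so new value = 26 / 0.478 = 54 mg/L.

54 mg/L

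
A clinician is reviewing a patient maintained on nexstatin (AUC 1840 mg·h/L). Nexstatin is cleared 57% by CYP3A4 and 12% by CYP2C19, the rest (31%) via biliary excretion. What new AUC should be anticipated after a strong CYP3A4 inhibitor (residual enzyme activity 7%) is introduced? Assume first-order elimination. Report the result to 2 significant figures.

3.9 × 10³ mg·h/L

The CYP3A4 pathway (57% of clearance) is reduced to 0.07× activity: 0.57 × 0.07 = 0.0399.
CYP2C19 (12%) and the residual 31% are unaffected.
CL_new/CL_old = 0.0399 + 0.12 + 0.31 = 0.4699.
AUC ∝ 1/CL, so new value = 1840 / 0.4699 = 3.9 × 10³ mg·h/L.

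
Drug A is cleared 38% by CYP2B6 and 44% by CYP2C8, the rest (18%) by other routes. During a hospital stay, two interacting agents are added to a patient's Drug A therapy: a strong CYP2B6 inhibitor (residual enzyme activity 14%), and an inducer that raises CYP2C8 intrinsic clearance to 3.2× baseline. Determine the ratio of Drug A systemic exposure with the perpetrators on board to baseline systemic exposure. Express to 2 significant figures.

The CYP2B6 pathway (38% of clearance) is reduced to 0.14× activity: 0.38 × 0.14 = 0.0532.
The CYP2C8 pathway (44% of clearance) is boosted to 3.2× activity: 0.44 × 3.2 = 1.408.
The remaining 18% of clearance is unaffected.
New clearance relative to baseline: 0.0532 + 1.408 + 0.18 = 1.6412.
Systemic exposure ∝ 1/CL: fold-change = 1 / 1.6412 = 0.61.

0.61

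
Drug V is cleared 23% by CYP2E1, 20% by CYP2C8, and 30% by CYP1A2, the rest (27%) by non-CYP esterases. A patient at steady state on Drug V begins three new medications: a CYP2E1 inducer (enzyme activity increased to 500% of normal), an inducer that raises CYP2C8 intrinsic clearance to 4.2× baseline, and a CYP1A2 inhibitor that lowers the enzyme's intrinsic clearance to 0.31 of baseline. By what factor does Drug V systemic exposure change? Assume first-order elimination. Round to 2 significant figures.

The CYP2E1 pathway (23% of clearance) is boosted to 5× activity: 0.23 × 5 = 1.15.
The CYP2C8 pathway (20% of clearance) increases to 4.2× activity: 0.2 × 4.2 = 0.84.
The CYP1A2 pathway (30% of clearance) is reduced to 0.31× activity: 0.3 × 0.31 = 0.093.
The remaining 27% of clearance is unaffected.
New clearance relative to baseline: 1.15 + 0.84 + 0.093 + 0.27 = 2.353.
Because systemic exposure varies inversely with clearance, the combined effect is 1 / 2.353 = 0.42.

0.42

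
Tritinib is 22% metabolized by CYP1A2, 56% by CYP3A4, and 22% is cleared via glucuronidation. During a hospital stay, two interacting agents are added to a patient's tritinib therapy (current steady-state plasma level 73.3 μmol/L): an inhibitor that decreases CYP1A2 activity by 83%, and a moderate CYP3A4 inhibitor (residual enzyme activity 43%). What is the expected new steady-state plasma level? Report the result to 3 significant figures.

147 μmol/L

CYP1A2: 0.22 × 0.17 = 0.0374
CYP3A4: 0.56 × 0.43 = 0.2408
Other: 0.22 (unchanged)
CL_new/CL_old = 0.0374 + 0.2408 + 0.22 = 0.4982.
Steady-state plasma level ∝ 1/CL: new value = 73.3 / 0.4982 = 147 μmol/L.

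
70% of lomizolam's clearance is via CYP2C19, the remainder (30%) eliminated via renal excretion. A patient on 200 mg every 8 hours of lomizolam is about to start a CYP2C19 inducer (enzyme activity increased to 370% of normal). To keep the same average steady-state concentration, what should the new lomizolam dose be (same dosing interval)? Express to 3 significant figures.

578 mg

CYP2C19: 0.7 × 3.7 = 2.59
Other: 0.3 (unchanged)
New clearance relative to baseline: 2.59 + 0.3 = 2.89.
Exposure is unchanged when dose changes in proportion to clearance. New dose = 200 mg × 2.89 = 578 mg.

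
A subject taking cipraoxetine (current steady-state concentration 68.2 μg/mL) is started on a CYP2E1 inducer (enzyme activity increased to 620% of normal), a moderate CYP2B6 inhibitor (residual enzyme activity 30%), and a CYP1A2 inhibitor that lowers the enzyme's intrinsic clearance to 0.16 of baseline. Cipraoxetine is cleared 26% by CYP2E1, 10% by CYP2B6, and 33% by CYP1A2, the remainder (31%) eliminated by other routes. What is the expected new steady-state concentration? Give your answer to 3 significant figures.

The CYP2E1 pathway (26% of clearance) is boosted to 6.2× activity: 0.26 × 6.2 = 1.612.
The CYP2B6 pathway (10% of clearance) falls to 0.3× activity: 0.1 × 0.3 = 0.03.
The CYP1A2 pathway (33% of clearance) is reduced to 0.16× activity: 0.33 × 0.16 = 0.0528.
Non-CYP routes (31%) are unchanged.
CL_new/CL_old = 1.612 + 0.03 + 0.0528 + 0.31 = 2.0048.
Dividing the baseline by the relative clearance: 68.2 / 2.0048 = 34.0 μg/mL.

34.0 μg/mL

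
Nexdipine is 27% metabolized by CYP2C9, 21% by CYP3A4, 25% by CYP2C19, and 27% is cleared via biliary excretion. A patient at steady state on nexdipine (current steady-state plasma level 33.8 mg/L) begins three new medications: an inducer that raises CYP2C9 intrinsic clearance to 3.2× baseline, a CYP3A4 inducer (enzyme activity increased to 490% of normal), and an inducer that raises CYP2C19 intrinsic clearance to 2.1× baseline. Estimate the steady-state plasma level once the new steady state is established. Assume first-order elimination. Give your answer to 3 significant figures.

CYP2C9: 0.27 × 3.2 = 0.864
CYP3A4: 0.21 × 4.9 = 1.029
CYP2C19: 0.25 × 2.1 = 0.525
Other: 0.27 (unchanged)
CL_new/CL_old = 0.864 + 1.029 + 0.525 + 0.27 = 2.688.
Steady-state plasma level ∝ 1/CL: new value = 33.8 / 2.688 = 12.6 mg/L.

12.6 mg/L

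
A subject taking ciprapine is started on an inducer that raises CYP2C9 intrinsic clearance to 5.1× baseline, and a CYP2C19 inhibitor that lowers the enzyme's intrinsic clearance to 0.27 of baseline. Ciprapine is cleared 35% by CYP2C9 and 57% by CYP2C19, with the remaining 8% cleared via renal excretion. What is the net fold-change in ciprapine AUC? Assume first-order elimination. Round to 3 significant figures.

CYP2C9: 0.35 × 5.1 = 1.785
CYP2C19: 0.57 × 0.27 = 0.1539
Other: 0.08 (unchanged)
New clearance relative to baseline: 1.785 + 0.1539 + 0.08 = 2.0189.
Net AUC ratio = 1 / 2.0189 = 0.495.

0.495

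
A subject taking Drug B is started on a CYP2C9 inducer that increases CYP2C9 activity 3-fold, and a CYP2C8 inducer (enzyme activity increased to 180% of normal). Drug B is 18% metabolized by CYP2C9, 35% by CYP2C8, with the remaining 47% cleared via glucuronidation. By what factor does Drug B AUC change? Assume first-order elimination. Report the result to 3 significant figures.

0.610

The CYP2C9 pathway (18% of clearance) increases to 3× activity: 0.18 × 3 = 0.54.
The CYP2C8 pathway (35% of clearance) increases to 1.8× activity: 0.35 × 1.8 = 0.63.
Non-CYP routes (47%) are unchanged.
Relative clearance = 0.54 + 0.63 + 0.47 = 1.64.
Because AUC varies inversely with clearance, the combined effect is 1 / 1.64 = 0.610.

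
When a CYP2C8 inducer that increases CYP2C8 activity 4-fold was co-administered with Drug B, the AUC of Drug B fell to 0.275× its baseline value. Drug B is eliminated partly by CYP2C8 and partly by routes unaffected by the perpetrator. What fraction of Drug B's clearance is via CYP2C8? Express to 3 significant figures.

0.879

Let x = fm,CYP2C8. Because AUC ∝ 1/CL, relative clearance rose to 1/0.275 = 3.636.
Setting x·4 + (1 − x) = 3.636 and solving: x = (3.636 − 1)/(4 − 1) = 0.879.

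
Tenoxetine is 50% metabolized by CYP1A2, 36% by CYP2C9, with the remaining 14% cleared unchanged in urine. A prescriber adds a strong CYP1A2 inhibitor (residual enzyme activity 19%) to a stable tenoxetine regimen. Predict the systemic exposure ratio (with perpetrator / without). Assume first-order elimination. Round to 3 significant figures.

The CYP1A2 pathway (50% of clearance) is reduced to 0.19× activity: 0.5 × 0.19 = 0.095.
CYP2C9 (36%) and the residual 14% are unaffected.
New clearance relative to baseline: 0.095 + 0.36 + 0.14 = 0.595.
Systemic exposure ratio = CL_old/CL_new = 1 / 0.595 = 1.68.

1.68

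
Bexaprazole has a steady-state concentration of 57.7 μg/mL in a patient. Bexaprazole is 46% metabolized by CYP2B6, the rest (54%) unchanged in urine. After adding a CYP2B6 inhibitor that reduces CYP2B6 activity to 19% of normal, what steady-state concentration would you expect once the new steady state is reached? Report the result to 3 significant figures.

92.0 μg/mL

The CYP2B6 pathway (46% of clearance) drops to 0.19× activity: 0.46 × 0.19 = 0.0874.
Non-CYP routes (54%) are unchanged.
Relative clearance = 0.0874 + 0.54 = 0.6274.
With dosing unchanged, steady-state concentration scales as 1/CL: 57.7 / 0.6274 = 92.0 μg/mL.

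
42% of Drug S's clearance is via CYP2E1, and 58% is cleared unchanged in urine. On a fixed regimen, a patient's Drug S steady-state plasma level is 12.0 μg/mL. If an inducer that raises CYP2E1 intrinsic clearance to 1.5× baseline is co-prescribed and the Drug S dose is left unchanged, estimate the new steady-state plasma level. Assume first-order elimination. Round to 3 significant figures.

9.92 μg/mL

CYP2E1: 0.42 × 1.5 = 0.63
Other: 0.58 (unchanged)
New clearance relative to baseline: 0.63 + 0.58 = 1.21.
With dosing unchanged, steady-state plasma level scales as 1/CL: 12.0 / 1.21 = 9.92 μg/mL.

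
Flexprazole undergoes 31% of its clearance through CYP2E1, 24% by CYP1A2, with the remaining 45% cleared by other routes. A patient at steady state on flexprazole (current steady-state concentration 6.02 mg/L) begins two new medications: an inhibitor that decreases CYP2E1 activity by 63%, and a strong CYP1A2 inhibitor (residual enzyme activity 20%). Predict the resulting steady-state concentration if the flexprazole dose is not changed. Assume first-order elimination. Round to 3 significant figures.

The CYP2E1 pathway (31% of clearance) is reduced to 0.37× activity: 0.31 × 0.37 = 0.1147.
The CYP1A2 pathway (24% of clearance) falls to 0.2× activity: 0.24 × 0.2 = 0.048.
The remaining 45% of clearance is unaffected.
Relative clearance = 0.1147 + 0.048 + 0.45 = 0.6127.
Steady-state concentration ∝ 1/CL: new value = 6.02 / 0.6127 = 9.83 mg/L.

9.83 mg/L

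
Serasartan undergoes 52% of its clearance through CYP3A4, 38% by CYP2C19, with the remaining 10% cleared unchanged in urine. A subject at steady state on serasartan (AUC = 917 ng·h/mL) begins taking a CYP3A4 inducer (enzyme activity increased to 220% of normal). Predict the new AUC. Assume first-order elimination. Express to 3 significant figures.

The CYP3A4 pathway (52% of clearance) increases to 2.2× activity: 0.52 × 2.2 = 1.144.
CYP2C19 (38%) and the residual 10% are unaffected.
Relative clearance = 1.144 + 0.38 + 0.1 = 1.624.
AUC ∝ 1/CL, so new value = 917 / 1.624 = 565 ng·h/mL.

565 ng·h/mL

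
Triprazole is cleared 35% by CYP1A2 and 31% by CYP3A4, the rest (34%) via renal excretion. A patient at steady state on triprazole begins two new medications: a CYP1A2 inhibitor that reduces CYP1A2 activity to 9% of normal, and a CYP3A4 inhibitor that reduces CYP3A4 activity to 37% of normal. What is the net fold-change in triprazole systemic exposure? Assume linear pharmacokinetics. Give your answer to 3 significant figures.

2.06

The CYP1A2 pathway (35% of clearance) is reduced to 0.09× activity: 0.35 × 0.09 = 0.0315.
The CYP3A4 pathway (31% of clearance) is reduced to 0.37× activity: 0.31 × 0.37 = 0.1147.
The remaining 34% of clearance is unaffected.
CL_new/CL_old = 0.0315 + 0.1147 + 0.34 = 0.4862.
Systemic exposure ∝ 1/CL: fold-change = 1 / 0.4862 = 2.06.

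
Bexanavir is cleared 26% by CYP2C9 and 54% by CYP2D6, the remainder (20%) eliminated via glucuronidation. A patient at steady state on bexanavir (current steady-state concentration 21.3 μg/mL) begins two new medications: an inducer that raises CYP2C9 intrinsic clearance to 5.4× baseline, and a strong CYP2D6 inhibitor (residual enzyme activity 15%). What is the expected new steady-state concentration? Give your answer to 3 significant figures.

12.6 μg/mL

The CYP2C9 pathway (26% of clearance) increases to 5.4× activity: 0.26 × 5.4 = 1.404.
The CYP2D6 pathway (54% of clearance) drops to 0.15× activity: 0.54 × 0.15 = 0.081.
Non-CYP routes (20%) are unchanged.
New clearance relative to baseline: 1.404 + 0.081 + 0.2 = 1.685.
Dividing the baseline by the relative clearance: 21.3 / 1.685 = 12.6 μg/mL.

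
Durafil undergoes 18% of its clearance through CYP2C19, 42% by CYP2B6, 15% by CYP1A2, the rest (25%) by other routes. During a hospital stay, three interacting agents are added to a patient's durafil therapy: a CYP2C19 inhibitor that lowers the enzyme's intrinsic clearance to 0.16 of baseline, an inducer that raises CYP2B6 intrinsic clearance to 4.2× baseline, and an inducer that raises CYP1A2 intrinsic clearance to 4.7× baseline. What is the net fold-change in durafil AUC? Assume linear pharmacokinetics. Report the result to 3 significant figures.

The CYP2C19 pathway (18% of clearance) falls to 0.16× activity: 0.18 × 0.16 = 0.0288.
The CYP2B6 pathway (42% of clearance) is boosted to 4.2× activity: 0.42 × 4.2 = 1.764.
The CYP1A2 pathway (15% of clearance) increases to 4.7× activity: 0.15 × 4.7 = 0.705.
Non-CYP routes (25%) are unchanged.
CL_new/CL_old = 0.0288 + 1.764 + 0.705 + 0.25 = 2.7478.
Net AUC ratio = 1 / 2.7478 = 0.364.

0.364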